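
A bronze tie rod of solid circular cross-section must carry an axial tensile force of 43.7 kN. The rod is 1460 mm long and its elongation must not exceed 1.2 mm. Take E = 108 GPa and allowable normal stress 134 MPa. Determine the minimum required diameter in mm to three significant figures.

25.0 mm

Required area A ≥ P/σ_allow = 43700/134 = 326.1 mm².
For a solid circular section, d ≥ √(4A/π) = 20.38 mm.
Elongation limit: A ≥ PL/(Eδ_allow) = 43700·1460/(108000·1.2) = 492.3 mm² ⇒ d ≥ 25.04 mm.
The elongation limit governs.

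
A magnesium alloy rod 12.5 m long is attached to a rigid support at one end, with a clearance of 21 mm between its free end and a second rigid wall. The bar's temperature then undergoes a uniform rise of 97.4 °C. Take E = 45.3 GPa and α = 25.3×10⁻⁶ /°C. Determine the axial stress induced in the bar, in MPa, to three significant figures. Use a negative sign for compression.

-35.5 MPa

Free thermal expansion αLΔT = 25.3e-6 · 12500 · 97.4 = 30.8 mm.
The walls engage after the gap closes; constrained expansion = 30.8 − 21 = 9.803 mm.
The walls impose strain ε = −(9.803)/12500 = -7.8422e-04; σ = Eε = 45300 · -7.8422e-04 = -35.53 MPa.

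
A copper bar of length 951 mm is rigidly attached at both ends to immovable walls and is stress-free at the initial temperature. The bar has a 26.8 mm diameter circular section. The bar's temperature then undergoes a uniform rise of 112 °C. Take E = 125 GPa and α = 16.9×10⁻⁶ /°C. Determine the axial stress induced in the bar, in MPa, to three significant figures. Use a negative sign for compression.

Free thermal expansion αLΔT = 16.9e-6 · 951 · 112 = 1.8 mm.
The walls impose strain ε = −(1.8)/951 = -1.8928e-03; σ = Eε = 125000 · -1.8928e-03 = -236.6 MPa.

-237 MPa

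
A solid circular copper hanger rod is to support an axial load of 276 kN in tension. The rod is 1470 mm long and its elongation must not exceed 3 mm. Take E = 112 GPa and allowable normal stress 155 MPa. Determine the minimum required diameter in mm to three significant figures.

Required area A ≥ P/σ_allow = 276000/155 = 1781 mm².
For a solid circular section, d ≥ √(4A/π) = 47.61 mm.
Elongation limit: A ≥ PL/(Eδ_allow) = 276000·1470/(112000·3) = 1208 mm² ⇒ d ≥ 39.21 mm.
The stress limit governs.

47.6 mm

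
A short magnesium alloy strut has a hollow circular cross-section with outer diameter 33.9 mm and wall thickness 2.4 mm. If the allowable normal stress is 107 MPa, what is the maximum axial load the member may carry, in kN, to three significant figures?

25.4 kN

A = 237.5 mm².
P_max = σ_allow · A = 107 · 237.5 = 25410 N = 25.41 kN.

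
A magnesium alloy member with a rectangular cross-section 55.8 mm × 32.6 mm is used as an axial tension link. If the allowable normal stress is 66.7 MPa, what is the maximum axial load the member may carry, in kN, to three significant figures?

A = 1819 mm².
P_max = σ_allow · A = 66.7 · 1819 = 121300 N = 121.3 kN.

121 kN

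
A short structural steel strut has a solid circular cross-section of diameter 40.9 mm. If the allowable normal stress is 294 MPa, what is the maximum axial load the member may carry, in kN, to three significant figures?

386 kN

A = 1314 mm².
P_max = σ_allow · A = 294 · 1314 = 386300 N = 386.3 kN.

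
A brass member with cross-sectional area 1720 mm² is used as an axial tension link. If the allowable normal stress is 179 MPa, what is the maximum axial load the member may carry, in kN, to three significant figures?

308 kN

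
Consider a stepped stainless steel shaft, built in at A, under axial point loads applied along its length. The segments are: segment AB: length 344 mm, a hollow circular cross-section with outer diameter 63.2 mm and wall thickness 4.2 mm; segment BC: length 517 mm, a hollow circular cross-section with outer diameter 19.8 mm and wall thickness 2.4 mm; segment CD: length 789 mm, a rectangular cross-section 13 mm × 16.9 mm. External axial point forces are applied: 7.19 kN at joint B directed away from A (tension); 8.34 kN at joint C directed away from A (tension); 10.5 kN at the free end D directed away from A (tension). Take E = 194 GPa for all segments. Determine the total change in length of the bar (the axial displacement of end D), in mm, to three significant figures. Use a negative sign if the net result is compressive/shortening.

0.636 mm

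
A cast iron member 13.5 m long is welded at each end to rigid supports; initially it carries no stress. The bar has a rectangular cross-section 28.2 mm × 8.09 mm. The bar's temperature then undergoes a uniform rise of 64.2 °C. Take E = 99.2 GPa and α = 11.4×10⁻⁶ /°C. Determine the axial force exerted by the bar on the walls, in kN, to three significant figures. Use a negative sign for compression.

Free thermal expansion αLΔT = 11.4e-6 · 13500 · 64.2 = 9.88 mm.
The walls impose strain ε = −(9.88)/13500 = -7.3188e-04; σ = Eε = 99200 · -7.3188e-04 = -72.6 MPa.
Wall reaction R = σ·A = -72.6·228.1 = -16560 N = -16.56 kN.

-16.6 kN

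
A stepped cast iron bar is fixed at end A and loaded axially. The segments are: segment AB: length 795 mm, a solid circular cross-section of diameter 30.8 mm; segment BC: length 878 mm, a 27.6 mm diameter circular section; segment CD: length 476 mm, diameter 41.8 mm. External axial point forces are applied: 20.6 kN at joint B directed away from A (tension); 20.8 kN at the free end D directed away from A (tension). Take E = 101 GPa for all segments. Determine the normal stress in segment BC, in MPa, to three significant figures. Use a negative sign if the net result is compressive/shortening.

Internal axial forces (sectioning from the free end, tension +): N_CD = 20.8 kN, N_BC = 20.8 kN, N_AB = 41.4 kN.
A_BC = 598.3 mm².
σ_BC = N_BC/A_BC = 20800/598.3 = 34.77 MPa.

34.8 MPa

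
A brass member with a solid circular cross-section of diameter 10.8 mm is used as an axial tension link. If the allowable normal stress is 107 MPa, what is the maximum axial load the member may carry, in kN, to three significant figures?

A = 91.61 mm².
P_max = σ_allow · A = 107 · 91.61 = 9802 N = 9.802 kN.

9.80 kN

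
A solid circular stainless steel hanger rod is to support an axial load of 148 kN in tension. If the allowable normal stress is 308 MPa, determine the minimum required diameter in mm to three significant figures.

24.7 mm

Required area A ≥ P/σ_allow = 148000/308 = 480.5 mm².
For a solid circular section, d ≥ √(4A/π) = 24.73 mm.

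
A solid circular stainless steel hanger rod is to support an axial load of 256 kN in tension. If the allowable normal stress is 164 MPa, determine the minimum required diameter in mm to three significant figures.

Required area A ≥ P/σ_allow = 256000/164 = 1561 mm².
For a solid circular section, d ≥ √(4A/π) = 44.58 mm.

44.6 mm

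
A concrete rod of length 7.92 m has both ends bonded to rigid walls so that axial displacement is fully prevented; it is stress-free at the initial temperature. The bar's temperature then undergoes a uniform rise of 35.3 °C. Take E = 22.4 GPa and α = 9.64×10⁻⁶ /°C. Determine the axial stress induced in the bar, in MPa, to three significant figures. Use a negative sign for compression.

-7.62 MPa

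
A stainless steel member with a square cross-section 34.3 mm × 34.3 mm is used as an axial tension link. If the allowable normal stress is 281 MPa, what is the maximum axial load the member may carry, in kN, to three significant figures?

A = 1176 mm².
P_max = σ_allow · A = 281 · 1176 = 330600 N = 330.6 kN.

331 kN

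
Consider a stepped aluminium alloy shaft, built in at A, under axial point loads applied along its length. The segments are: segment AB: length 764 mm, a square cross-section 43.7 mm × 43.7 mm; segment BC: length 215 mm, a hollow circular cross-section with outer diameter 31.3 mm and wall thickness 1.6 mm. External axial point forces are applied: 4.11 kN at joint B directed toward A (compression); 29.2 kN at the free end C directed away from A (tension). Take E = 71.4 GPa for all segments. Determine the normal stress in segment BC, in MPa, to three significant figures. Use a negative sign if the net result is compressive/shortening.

Internal axial forces (sectioning from the free end, tension +): N_BC = 29.2 kN, N_AB = 25.09 kN.
A_BC = 149.3 mm².
σ_BC = N_BC/A_BC = 29200/149.3 = 195.6 MPa.

196 MPa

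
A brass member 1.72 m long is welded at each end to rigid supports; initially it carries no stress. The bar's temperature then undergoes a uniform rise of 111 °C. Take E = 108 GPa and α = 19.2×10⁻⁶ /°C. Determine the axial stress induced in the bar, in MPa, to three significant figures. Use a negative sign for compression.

Free thermal expansion αLΔT = 19.2e-6 · 1720 · 111 = 3.666 mm.
The walls impose strain ε = −(3.666)/1720 = -2.1312e-03; σ = Eε = 108000 · -2.1312e-03 = -230.2 MPa.

-230 MPa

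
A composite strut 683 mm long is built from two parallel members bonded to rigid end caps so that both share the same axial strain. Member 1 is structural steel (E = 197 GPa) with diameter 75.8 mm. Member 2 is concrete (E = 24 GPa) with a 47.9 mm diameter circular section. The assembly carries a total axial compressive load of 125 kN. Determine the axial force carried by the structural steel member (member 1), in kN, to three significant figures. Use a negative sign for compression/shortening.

-119 kN

A_1 = 4513 mm².
A_2 = 1802 mm².
Equal strain + equilibrium ⇒ each member carries load in proportion to AE: A₁E₁ = 889000000 N, A₂E₂ = 43250000 N, ΣAE = 932200000 N.
F₁ = P·A₁E₁/ΣAE = -125000·889000000/932200000 = -119200 N.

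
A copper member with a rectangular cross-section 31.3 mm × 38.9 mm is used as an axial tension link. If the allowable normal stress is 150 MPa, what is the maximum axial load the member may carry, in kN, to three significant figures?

183 kN

A = 1218 mm².
P_max = σ_allow · A = 150 · 1218 = 182600 N = 182.6 kN.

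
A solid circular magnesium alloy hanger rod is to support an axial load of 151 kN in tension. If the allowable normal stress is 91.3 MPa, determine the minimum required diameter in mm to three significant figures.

45.9 mm

Required area A ≥ P/σ_allow = 151000/91.3 = 1654 mm².
For a solid circular section, d ≥ √(4A/π) = 45.89 mm.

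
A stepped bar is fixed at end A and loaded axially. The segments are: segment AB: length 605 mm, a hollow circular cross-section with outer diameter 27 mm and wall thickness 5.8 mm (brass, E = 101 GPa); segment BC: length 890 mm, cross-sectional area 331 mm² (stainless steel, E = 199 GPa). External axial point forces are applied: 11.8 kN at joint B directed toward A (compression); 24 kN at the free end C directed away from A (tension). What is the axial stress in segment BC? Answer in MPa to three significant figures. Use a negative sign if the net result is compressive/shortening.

72.5 MPa

Internal axial forces (sectioning from the free end, tension +): N_BC = 24 kN, N_AB = 12.2 kN.
σ_BC = N_BC/A_BC = 24000/331 = 72.51 MPa.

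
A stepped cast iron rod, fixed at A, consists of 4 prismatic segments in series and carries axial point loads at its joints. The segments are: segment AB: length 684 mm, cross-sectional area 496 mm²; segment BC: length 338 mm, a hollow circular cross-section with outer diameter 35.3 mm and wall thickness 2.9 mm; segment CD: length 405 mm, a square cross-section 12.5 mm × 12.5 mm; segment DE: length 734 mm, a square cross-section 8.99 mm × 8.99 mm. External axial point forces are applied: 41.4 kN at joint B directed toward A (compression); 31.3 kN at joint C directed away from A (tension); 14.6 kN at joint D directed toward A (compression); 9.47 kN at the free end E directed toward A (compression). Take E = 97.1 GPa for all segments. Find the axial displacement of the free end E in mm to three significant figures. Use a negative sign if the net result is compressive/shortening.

Internal axial forces (sectioning from the free end, tension +): N_DE = -9.47 kN, N_CD = -24.07 kN, N_BC = 7.23 kN, N_AB = -34.17 kN.
A_BC = 295.2 mm².
A_CD = 156.2 mm².
A_DE = 80.82 mm².
δ_AB = -34170·684/(496·97100) = -0.4853 mm
δ_BC = 7230·338/(295.2·97100) = 0.08526 mm
δ_CD = -24070·405/(156.2·97100) = -0.6425 mm
δ_DE = -9470·734/(80.82·97100) = -0.8857 mm
δ = Σδ_i = -1.928 mm.

-1.93 mm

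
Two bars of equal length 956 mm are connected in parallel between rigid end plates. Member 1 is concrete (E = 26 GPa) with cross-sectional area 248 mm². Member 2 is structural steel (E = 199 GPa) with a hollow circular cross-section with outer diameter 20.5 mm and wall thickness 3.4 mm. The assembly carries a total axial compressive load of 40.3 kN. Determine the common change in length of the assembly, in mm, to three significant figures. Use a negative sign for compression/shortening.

-0.900 mm

A_2 = 182.7 mm².
Equal strain + equilibrium ⇒ each member carries load in proportion to AE: A₁E₁ = 6448000 N, A₂E₂ = 36350000 N, ΣAE = 42800000 N.
δ = PL/ΣAE = -40300·956/42800000 = -0.9002 mm.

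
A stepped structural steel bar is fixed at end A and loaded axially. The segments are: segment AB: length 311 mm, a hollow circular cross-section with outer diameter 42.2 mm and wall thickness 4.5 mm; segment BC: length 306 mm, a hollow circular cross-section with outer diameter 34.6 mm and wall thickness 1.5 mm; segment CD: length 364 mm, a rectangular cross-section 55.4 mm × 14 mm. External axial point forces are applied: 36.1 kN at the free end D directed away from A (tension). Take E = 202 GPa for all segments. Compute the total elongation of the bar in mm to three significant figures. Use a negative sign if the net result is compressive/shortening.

0.539 mm

Internal axial forces (sectioning from the free end, tension +): N_CD = 36.1 kN, N_BC = 36.1 kN, N_AB = 36.1 kN.
A_AB = 533 mm².
A_BC = 156 mm².
A_CD = 775.6 mm².
δ_AB = 36100·311/(533·202000) = 0.1043 mm
δ_BC = 36100·306/(156·202000) = 0.3506 mm
δ_CD = 36100·364/(775.6·202000) = 0.08387 mm
δ = Σδ_i = 0.5388 mm.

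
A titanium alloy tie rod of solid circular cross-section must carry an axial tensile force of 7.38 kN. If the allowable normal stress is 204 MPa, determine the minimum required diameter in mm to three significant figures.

6.79 mm

Required area A ≥ P/σ_allow = 7380/204 = 36.18 mm².
For a solid circular section, d ≥ √(4A/π) = 6.787 mm.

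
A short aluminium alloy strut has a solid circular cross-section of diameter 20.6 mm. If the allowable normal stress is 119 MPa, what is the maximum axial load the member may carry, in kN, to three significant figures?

39.7 kN

A = 333.3 mm².
P_max = σ_allow · A = 119 · 333.3 = 39660 N = 39.66 kN.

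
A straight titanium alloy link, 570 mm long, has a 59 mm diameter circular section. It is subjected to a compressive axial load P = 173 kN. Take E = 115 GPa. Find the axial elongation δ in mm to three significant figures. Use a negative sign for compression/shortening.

-0.314 mm

A = 2734 mm².
δ_mech = NL/(AE) = -173000·570/(2734·115000) = -0.3136 mm.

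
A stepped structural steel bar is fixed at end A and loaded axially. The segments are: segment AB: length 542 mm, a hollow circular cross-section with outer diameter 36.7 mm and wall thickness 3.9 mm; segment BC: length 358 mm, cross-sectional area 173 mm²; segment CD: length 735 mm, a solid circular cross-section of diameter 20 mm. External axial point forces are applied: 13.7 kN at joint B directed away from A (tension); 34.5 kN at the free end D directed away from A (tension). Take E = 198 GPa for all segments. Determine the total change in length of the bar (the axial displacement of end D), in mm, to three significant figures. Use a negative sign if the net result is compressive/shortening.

1.10 mm

Internal axial forces (sectioning from the free end, tension +): N_CD = 34.5 kN, N_BC = 34.5 kN, N_AB = 48.2 kN.
A_AB = 401.9 mm².
A_CD = 314.2 mm².
δ_AB = 48200·542/(401.9·198000) = 0.3283 mm
δ_BC = 34500·358/(173·198000) = 0.3606 mm
δ_CD = 34500·735/(314.2·198000) = 0.4077 mm
δ = Σδ_i = 1.097 mm.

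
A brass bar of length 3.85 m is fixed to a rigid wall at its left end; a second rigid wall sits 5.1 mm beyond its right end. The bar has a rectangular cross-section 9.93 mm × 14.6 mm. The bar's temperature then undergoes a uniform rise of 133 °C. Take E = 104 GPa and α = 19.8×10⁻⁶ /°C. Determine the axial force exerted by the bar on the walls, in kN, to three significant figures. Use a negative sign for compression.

Free thermal expansion αLΔT = 19.8e-6 · 3850 · 133 = 10.14 mm.
The walls engage after the gap closes; constrained expansion = 10.14 − 5.1 = 5.039 mm.
The walls impose strain ε = −(5.039)/3850 = -1.3087e-03; σ = Eε = 104000 · -1.3087e-03 = -136.1 MPa.
Wall reaction R = σ·A = -136.1·145 = -19730 N = -19.73 kN.

-19.7 kN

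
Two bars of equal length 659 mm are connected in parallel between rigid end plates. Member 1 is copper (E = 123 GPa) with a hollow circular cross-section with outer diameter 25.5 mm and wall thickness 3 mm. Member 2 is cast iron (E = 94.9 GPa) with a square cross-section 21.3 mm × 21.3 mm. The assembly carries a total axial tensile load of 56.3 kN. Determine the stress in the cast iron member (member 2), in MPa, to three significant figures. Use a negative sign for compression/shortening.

77.3 MPa

A_1 = 212.1 mm².
A_2 = 453.7 mm².
Equal strain + equilibrium ⇒ each member carries load in proportion to AE: A₁E₁ = 26080000 N, A₂E₂ = 43060000 N, ΣAE = 69140000 N.
σ₂ = P·E₂/ΣAE = 56300·94900/69140000 = 77.28 MPa.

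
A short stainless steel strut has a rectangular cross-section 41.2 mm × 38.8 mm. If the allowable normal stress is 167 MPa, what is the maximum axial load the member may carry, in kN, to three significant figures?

A = 1599 mm².
P_max = σ_allow · A = 167 · 1599 = 267000 N = 267 kN.

267 kN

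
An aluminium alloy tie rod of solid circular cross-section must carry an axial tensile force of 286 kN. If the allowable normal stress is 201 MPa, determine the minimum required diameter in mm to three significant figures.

Required area A ≥ P/σ_allow = 286000/201 = 1423 mm².
For a solid circular section, d ≥ √(4A/π) = 42.56 mm.

42.6 mm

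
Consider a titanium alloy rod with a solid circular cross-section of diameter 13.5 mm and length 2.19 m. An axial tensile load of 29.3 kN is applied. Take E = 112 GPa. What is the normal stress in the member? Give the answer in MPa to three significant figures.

A = 143.1 mm².
σ = N/A = 29300/143.1 = 204.7 MPa.

205 MPa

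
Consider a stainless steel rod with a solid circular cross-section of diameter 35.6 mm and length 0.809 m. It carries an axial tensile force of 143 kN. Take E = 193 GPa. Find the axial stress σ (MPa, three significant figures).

A = 995.4 mm².
σ = N/A = 143000/995.4 = 143.7 MPa.

144 MPa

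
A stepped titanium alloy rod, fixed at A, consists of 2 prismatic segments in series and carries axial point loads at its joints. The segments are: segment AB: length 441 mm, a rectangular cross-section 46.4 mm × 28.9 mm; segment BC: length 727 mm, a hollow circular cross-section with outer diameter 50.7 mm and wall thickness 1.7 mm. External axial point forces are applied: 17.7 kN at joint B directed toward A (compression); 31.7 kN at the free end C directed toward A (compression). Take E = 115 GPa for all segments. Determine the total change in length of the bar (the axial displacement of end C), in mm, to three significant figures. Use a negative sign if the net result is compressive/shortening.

Internal axial forces (sectioning from the free end, tension +): N_BC = -31.7 kN, N_AB = -49.4 kN.
A_AB = 1341 mm².
A_BC = 261.7 mm².
δ_AB = -49400·441/(1341·115000) = -0.1413 mm
δ_BC = -31700·727/(261.7·115000) = -0.7658 mm
δ = Σδ_i = -0.907 mm.

-0.907 mm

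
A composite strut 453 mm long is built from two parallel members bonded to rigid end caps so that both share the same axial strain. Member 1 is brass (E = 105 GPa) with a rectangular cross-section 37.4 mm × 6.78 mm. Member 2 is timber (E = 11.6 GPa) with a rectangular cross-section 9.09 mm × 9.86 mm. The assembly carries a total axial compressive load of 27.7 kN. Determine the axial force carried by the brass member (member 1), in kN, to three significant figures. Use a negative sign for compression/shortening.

-26.7 kN

A_1 = 253.6 mm².
A_2 = 89.63 mm².
Equal strain + equilibrium ⇒ each member carries load in proportion to AE: A₁E₁ = 26630000 N, A₂E₂ = 1040000 N, ΣAE = 27660000 N.
F₁ = P·A₁E₁/ΣAE = -27700·26630000/27660000 = -26660 N.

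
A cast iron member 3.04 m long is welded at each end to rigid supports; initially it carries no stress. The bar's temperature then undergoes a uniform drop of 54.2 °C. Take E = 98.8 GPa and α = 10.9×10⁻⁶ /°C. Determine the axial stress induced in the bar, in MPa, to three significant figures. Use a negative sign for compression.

58.4 MPa

Free thermal expansion αLΔT = 10.9e-6 · 3040 · -54.2 = -1.796 mm.
The walls impose strain ε = −(-1.796)/3040 = 5.9078e-04; σ = Eε = 98800 · 5.9078e-04 = 58.37 MPa.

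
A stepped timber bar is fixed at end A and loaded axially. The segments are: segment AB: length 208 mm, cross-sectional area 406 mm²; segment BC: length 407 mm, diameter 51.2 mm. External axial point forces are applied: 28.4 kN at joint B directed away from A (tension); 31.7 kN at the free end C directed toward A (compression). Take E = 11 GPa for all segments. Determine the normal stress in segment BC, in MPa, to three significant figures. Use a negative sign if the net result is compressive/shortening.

Internal axial forces (sectioning from the free end, tension +): N_BC = -31.7 kN, N_AB = -3.3 kN.
A_BC = 2059 mm².
σ_BC = N_BC/A_BC = -31700/2059 = -15.4 MPa.

-15.4 MPa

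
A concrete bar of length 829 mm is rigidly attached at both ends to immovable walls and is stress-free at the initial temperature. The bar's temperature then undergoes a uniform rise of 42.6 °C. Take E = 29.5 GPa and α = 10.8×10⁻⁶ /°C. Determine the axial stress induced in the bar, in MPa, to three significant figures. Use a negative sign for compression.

-13.6 MPa

Free thermal expansion αLΔT = 10.8e-6 · 829 · 42.6 = 0.3814 mm.
The walls impose strain ε = −(0.3814)/829 = -4.6008e-04; σ = Eε = 29500 · -4.6008e-04 = -13.57 MPa.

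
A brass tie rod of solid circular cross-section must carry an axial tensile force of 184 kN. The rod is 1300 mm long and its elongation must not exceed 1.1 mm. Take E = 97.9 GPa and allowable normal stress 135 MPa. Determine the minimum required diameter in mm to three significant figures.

53.2 mm

Required area A ≥ P/σ_allow = 184000/135 = 1363 mm².
For a solid circular section, d ≥ √(4A/π) = 41.66 mm.
Elongation limit: A ≥ PL/(Eδ_allow) = 184000·1300/(97900·1.1) = 2221 mm² ⇒ d ≥ 53.18 mm.
The elongation limit governs.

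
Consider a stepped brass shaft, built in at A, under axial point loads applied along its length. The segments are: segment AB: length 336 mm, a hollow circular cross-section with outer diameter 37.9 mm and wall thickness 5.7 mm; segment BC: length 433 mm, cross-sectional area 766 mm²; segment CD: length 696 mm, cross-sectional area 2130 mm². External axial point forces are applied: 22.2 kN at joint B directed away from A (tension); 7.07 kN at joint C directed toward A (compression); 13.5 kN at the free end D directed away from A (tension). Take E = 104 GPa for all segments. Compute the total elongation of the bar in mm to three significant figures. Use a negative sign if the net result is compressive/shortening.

Internal axial forces (sectioning from the free end, tension +): N_CD = 13.5 kN, N_BC = 6.43 kN, N_AB = 28.63 kN.
A_AB = 576.6 mm².
δ_AB = 28630·336/(576.6·104000) = 0.1604 mm
δ_BC = 6430·433/(766·104000) = 0.03495 mm
δ_CD = 13500·696/(2130·104000) = 0.04242 mm
δ = Σδ_i = 0.2378 mm.

0.238 mm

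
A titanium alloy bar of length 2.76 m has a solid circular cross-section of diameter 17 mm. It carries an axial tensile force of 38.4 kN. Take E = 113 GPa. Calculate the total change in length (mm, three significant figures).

4.13 mm

A = 227 mm².
δ_mech = NL/(AE) = 38400·2760/(227·113000) = 4.132 mm.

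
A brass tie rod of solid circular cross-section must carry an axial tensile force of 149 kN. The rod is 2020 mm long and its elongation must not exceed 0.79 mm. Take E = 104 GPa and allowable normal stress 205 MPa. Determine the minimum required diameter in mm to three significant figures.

Required area A ≥ P/σ_allow = 149000/205 = 726.8 mm².
For a solid circular section, d ≥ √(4A/π) = 30.42 mm.
Elongation limit: A ≥ PL/(Eδ_allow) = 149000·2020/(104000·0.79) = 3663 mm² ⇒ d ≥ 68.3 mm.
The elongation limit governs.

68.3 mm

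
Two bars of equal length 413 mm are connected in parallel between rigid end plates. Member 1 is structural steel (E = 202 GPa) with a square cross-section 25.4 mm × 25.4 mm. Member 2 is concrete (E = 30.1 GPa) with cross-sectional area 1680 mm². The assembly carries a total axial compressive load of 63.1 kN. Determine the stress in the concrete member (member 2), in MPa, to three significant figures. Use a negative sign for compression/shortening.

A_1 = 645.2 mm².
Equal strain + equilibrium ⇒ each member carries load in proportion to AE: A₁E₁ = 130300000 N, A₂E₂ = 50570000 N, ΣAE = 180900000 N.
σ₂ = P·E₂/ΣAE = -63100·30100/180900000 = -10.5 MPa.

-10.5 MPa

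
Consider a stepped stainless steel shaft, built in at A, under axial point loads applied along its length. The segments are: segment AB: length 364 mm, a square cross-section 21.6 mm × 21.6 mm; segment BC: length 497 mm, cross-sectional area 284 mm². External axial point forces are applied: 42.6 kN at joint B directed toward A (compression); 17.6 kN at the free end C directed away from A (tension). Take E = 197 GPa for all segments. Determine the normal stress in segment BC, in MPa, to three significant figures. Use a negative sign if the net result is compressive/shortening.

Internal axial forces (sectioning from the free end, tension +): N_BC = 17.6 kN, N_AB = -25 kN.
σ_BC = N_BC/A_BC = 17600/284 = 61.97 MPa.

62.0 MPa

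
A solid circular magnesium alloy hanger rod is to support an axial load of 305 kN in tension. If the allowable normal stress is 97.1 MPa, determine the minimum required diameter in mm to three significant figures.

Required area A ≥ P/σ_allow = 305000/97.1 = 3141 mm².
For a solid circular section, d ≥ √(4A/π) = 63.24 mm.

63.2 mm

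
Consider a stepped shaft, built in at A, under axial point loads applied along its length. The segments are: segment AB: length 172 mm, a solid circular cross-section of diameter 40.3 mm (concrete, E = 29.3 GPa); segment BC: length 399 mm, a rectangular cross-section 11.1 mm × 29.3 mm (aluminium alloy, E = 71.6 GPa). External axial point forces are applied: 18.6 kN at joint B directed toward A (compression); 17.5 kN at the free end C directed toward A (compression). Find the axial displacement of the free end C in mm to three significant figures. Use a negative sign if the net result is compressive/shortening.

-0.466 mm

Internal axial forces (sectioning from the free end, tension +): N_BC = -17.5 kN, N_AB = -36.1 kN.
A_AB = 1276 mm².
A_BC = 325.2 mm².
δ_AB = -36100·172/(1276·29300) = -0.1661 mm
δ_BC = -17500·399/(325.2·71600) = -0.2999 mm
δ = Σδ_i = -0.466 mm.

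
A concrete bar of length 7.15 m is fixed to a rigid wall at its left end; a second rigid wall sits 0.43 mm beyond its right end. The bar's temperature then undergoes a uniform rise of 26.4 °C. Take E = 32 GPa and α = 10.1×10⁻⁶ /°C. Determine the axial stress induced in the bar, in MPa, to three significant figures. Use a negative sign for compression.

-6.61 MPa

Free thermal expansion αLΔT = 10.1e-6 · 7150 · 26.4 = 1.906 mm.
The walls engage after the gap closes; constrained expansion = 1.906 − 0.43 = 1.476 mm.
The walls impose strain ε = −(1.476)/7150 = -2.0650e-04; σ = Eε = 32000 · -2.0650e-04 = -6.608 MPa.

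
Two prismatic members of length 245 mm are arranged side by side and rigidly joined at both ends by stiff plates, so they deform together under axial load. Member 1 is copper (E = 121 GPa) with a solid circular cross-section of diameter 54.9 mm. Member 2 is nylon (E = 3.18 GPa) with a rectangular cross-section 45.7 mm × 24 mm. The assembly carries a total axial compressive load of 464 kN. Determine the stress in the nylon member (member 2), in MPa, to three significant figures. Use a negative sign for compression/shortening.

-5.09 MPa

A_1 = 2367 mm².
A_2 = 1097 mm².
Equal strain + equilibrium ⇒ each member carries load in proportion to AE: A₁E₁ = 286400000 N, A₂E₂ = 3488000 N, ΣAE = 289900000 N.
σ₂ = P·E₂/ΣAE = -464000·3180/289900000 = -5.089 MPa.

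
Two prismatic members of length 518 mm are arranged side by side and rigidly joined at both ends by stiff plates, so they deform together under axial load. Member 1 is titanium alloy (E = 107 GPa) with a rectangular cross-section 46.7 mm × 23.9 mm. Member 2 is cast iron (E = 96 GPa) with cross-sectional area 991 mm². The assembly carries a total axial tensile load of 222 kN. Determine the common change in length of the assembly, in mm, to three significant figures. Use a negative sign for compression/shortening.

A_1 = 1116 mm².
Equal strain + equilibrium ⇒ each member carries load in proportion to AE: A₁E₁ = 119400000 N, A₂E₂ = 95140000 N, ΣAE = 214600000 N.
δ = PL/ΣAE = 222000·518/214600000 = 0.536 mm.

0.536 mm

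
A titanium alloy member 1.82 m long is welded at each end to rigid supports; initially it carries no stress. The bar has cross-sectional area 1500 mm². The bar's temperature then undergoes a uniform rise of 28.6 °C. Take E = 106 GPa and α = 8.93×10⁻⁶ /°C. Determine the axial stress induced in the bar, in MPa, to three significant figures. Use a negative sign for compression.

-27.1 MPa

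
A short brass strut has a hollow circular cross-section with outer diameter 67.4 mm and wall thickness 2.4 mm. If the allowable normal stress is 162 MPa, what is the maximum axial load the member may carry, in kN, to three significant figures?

79.4 kN

A = 490.1 mm².
P_max = σ_allow · A = 162 · 490.1 = 79390 N = 79.39 kN.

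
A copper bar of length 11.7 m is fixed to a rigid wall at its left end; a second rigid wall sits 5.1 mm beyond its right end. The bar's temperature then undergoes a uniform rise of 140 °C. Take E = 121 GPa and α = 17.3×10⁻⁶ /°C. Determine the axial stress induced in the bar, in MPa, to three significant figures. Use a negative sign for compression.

-240 MPa

Free thermal expansion αLΔT = 17.3e-6 · 11700 · 140 = 28.34 mm.
The walls engage after the gap closes; constrained expansion = 28.34 − 5.1 = 23.24 mm.
The walls impose strain ε = −(23.24)/11700 = -1.9861e-03; σ = Eε = 121000 · -1.9861e-03 = -240.3 MPa.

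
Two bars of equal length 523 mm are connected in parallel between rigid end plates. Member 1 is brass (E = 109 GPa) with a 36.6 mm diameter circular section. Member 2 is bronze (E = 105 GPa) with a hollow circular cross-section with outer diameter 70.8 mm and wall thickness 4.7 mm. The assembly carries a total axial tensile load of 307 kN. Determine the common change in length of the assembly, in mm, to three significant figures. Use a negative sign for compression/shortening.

0.739 mm

A_1 = 1052 mm².
A_2 = 976 mm².
Equal strain + equilibrium ⇒ each member carries load in proportion to AE: A₁E₁ = 114700000 N, A₂E₂ = 102500000 N, ΣAE = 217200000 N.
δ = PL/ΣAE = 307000·523/217200000 = 0.7394 mm.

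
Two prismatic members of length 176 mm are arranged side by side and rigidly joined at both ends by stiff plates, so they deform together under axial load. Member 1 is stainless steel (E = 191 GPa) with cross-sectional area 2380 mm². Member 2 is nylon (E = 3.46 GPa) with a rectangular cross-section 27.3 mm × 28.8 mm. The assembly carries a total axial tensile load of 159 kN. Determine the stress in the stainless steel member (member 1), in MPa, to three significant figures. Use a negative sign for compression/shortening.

66.4 MPa

A_2 = 786.2 mm².
Equal strain + equilibrium ⇒ each member carries load in proportion to AE: A₁E₁ = 454600000 N, A₂E₂ = 2720000 N, ΣAE = 457300000 N.
σ₁ = P·E₁/ΣAE = 159000·191000/457300000 = 66.41 MPa.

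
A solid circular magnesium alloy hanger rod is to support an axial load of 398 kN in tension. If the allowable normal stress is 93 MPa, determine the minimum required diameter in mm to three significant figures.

73.8 mm

Required area A ≥ P/σ_allow = 398000/93 = 4280 mm².
For a solid circular section, d ≥ √(4A/π) = 73.82 mm.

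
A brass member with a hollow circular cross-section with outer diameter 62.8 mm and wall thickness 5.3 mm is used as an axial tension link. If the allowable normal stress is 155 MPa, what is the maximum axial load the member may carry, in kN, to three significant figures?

A = 957.4 mm².
P_max = σ_allow · A = 155 · 957.4 = 148400 N = 148.4 kN.

148 kN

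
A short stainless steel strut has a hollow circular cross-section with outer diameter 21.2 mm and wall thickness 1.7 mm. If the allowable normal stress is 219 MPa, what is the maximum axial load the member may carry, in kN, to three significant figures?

22.8 kN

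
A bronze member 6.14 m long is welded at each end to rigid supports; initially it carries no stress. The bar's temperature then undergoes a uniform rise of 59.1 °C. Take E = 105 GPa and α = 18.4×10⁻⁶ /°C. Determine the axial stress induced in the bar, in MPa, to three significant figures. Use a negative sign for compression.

-114 MPa

Free thermal expansion αLΔT = 18.4e-6 · 6140 · 59.1 = 6.677 mm.
The walls impose strain ε = −(6.677)/6140 = -1.0874e-03; σ = Eε = 105000 · -1.0874e-03 = -114.2 MPa.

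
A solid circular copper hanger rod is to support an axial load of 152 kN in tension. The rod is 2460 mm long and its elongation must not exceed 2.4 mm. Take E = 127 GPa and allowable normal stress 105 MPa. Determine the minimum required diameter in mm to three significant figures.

42.9 mm

Required area A ≥ P/σ_allow = 152000/105 = 1448 mm².
For a solid circular section, d ≥ √(4A/π) = 42.93 mm.
Elongation limit: A ≥ PL/(Eδ_allow) = 152000·2460/(127000·2.4) = 1227 mm² ⇒ d ≥ 39.52 mm.
The stress limit governs.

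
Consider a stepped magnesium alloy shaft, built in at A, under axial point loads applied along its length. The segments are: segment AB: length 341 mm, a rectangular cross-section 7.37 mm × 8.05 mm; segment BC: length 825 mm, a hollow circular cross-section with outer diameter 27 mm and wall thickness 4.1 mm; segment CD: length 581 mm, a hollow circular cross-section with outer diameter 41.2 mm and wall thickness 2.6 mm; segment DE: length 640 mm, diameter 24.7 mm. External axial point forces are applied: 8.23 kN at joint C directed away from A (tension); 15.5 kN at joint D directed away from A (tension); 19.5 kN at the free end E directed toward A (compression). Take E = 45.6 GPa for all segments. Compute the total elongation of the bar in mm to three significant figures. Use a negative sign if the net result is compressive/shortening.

Internal axial forces (sectioning from the free end, tension +): N_DE = -19.5 kN, N_CD = -4 kN, N_BC = 4.23 kN, N_AB = 4.23 kN.
A_AB = 59.33 mm².
A_BC = 295 mm².
A_CD = 315.3 mm².
A_DE = 479.2 mm².
δ_AB = 4230·341/(59.33·45600) = 0.5332 mm
δ_BC = 4230·825/(295·45600) = 0.2595 mm
δ_CD = -4000·581/(315.3·45600) = -0.1616 mm
δ_DE = -19500·640/(479.2·45600) = -0.5712 mm
δ = Σδ_i = 0.05981 mm.

0.0598 mm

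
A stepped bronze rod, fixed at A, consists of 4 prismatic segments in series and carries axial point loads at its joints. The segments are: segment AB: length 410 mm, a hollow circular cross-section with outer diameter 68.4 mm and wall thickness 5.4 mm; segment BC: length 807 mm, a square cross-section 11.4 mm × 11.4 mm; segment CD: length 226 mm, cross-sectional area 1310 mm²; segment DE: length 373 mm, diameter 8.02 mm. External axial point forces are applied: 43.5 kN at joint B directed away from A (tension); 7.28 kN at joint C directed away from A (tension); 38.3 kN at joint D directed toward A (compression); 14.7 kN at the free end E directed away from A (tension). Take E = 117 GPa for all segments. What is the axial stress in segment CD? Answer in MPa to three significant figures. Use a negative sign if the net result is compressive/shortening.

-18.0 MPa

Internal axial forces (sectioning from the free end, tension +): N_DE = 14.7 kN, N_CD = -23.6 kN, N_BC = -16.32 kN, N_AB = 27.18 kN.
σ_CD = N_CD/A_CD = -23600/1310 = -18.02 MPa.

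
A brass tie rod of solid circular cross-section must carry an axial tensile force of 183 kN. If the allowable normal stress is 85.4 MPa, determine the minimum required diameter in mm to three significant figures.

Required area A ≥ P/σ_allow = 183000/85.4 = 2143 mm².
For a solid circular section, d ≥ √(4A/π) = 52.23 mm.

52.2 mm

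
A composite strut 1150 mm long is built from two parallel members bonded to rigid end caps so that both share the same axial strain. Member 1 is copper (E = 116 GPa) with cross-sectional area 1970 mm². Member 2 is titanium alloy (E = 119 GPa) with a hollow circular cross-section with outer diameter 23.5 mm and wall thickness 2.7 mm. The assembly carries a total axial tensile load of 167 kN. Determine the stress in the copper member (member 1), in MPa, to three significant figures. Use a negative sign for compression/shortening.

A_2 = 176.4 mm².
Equal strain + equilibrium ⇒ each member carries load in proportion to AE: A₁E₁ = 228500000 N, A₂E₂ = 21000000 N, ΣAE = 249500000 N.
σ₁ = P·E₁/ΣAE = 167000·116000/249500000 = 77.64 MPa.

77.6 MPa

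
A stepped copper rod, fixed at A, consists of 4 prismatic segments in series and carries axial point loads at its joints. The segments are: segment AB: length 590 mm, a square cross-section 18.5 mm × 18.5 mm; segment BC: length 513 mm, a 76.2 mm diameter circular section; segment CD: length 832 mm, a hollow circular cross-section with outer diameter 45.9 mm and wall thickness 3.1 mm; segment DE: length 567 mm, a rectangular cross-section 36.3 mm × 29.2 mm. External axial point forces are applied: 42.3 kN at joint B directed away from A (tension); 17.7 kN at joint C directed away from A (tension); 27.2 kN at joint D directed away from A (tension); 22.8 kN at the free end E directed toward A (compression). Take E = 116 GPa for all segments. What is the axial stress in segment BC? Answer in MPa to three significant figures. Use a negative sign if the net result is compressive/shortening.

Internal axial forces (sectioning from the free end, tension +): N_DE = -22.8 kN, N_CD = 4.4 kN, N_BC = 22.1 kN, N_AB = 64.4 kN.
A_BC = 4560 mm².
σ_BC = N_BC/A_BC = 22100/4560 = 4.846 MPa.

4.85 MPa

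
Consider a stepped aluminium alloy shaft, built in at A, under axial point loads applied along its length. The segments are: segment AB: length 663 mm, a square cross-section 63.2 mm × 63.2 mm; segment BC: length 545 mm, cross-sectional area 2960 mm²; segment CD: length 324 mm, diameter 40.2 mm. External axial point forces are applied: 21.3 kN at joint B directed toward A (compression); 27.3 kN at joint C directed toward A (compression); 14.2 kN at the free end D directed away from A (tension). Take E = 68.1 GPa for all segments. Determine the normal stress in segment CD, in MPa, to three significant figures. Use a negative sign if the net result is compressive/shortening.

Internal axial forces (sectioning from the free end, tension +): N_CD = 14.2 kN, N_BC = -13.1 kN, N_AB = -34.4 kN.
A_CD = 1269 mm².
σ_CD = N_CD/A_CD = 14200/1269 = 11.19 MPa.

11.2 MPa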